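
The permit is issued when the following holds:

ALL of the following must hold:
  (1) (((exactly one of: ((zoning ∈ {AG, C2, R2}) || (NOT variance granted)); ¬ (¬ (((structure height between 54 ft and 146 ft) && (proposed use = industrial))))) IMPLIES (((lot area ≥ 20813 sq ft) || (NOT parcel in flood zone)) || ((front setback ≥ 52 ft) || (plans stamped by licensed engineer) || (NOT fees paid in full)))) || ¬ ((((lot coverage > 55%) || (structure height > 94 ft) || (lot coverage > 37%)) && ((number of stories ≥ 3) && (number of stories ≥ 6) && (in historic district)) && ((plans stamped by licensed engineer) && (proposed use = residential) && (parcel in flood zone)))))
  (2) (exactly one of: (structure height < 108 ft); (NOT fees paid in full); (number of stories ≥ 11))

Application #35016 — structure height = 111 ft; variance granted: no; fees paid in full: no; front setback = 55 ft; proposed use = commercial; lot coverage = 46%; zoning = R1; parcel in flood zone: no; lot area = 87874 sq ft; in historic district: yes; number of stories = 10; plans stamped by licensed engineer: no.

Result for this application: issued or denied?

Issued

Atomic conditions:
  zoning ∈ {AG, C2, R2}: R1 is not in the set → false
  NOT variance granted: no → true
  structure height between 54 ft and 146 ft: 111 in [54, 146] is true
  proposed use = industrial: commercial == industrial is false
  lot area ≥ 20813 sq ft: 87874 ≥ 20813 is true
  NOT parcel in flood zone: no → true
  front setback ≥ 52 ft: 55 ≥ 52 is true
  plans stamped by licensed engineer: no → false
  NOT fees paid in full: no → true
  lot coverage > 55%: 46 > 55 is false
  structure height > 94 ft: 111 > 94 is true
  lot coverage > 37%: 46 > 37 is true
  number of stories ≥ 3: 10 ≥ 3 is true
  number of stories ≥ 6: 10 ≥ 6 is true
  in historic district: yes → true
  proposed use = residential: commercial == residential is false
  parcel in flood zone: no → false
  structure height < 108 ft: 111 < 108 is false
  number of stories ≥ 11: 10 ≥ 11 is false
Combine:
[1.1.1.1] false OR true = true
[1.1.1.2.1.1] true AND false = false
[1.1.1.2.1] NOT false = true
[1.1.1.2] NOT true = false
[1.1.1] exactly-one(true, false) = true
[1.1.2.1] true OR true = true
[1.1.2.2] true OR false OR true = true
[1.1.2] true OR true = true
[1.1] true → true = true
[1.2.1.1] false OR true OR true = true
[1.2.1.2] true AND true AND true = true
[1.2.1.3] false AND false AND false = false
[1.2.1] true AND true AND false = false
[1.2] NOT false = true
[1] true OR true = true
[2] exactly-one(false, true, false) = true
[root] true AND true = true
Overall: true → issued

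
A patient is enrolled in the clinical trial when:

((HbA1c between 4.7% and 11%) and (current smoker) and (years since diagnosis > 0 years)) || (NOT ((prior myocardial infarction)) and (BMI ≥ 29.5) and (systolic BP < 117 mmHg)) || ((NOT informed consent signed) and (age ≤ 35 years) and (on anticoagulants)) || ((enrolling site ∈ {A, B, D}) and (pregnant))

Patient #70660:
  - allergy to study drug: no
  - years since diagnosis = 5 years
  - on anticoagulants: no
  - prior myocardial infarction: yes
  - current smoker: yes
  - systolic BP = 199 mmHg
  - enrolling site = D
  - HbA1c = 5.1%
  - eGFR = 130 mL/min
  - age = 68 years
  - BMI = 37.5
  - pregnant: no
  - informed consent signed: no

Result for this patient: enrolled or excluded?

Atomic conditions:
  HbA1c between 4.7% and 11%: 5.1 in [4.7, 11] is true
  current smoker: yes → true
  years since diagnosis > 0 years: 5 > 0 is true
  prior myocardial infarction: yes → true
  BMI ≥ 29.5: 37.5 ≥ 29.5 is true
  systolic BP < 117 mmHg: 199 < 117 is false
  NOT informed consent signed: no → true
  age ≤ 35 years: 68 ≤ 35 is false
  on anticoagulants: no → false
  enrolling site ∈ {A, B, D}: D is in the set → true
  pregnant: no → false
Combine:
[1] true AND true AND true = true
[2.1] NOT true = false
[2] false AND true AND false = false
[3] true AND false AND false = false
[4] true AND false = false
[root] true OR false OR false OR false = true
Overall: true → enrolled

Enrolled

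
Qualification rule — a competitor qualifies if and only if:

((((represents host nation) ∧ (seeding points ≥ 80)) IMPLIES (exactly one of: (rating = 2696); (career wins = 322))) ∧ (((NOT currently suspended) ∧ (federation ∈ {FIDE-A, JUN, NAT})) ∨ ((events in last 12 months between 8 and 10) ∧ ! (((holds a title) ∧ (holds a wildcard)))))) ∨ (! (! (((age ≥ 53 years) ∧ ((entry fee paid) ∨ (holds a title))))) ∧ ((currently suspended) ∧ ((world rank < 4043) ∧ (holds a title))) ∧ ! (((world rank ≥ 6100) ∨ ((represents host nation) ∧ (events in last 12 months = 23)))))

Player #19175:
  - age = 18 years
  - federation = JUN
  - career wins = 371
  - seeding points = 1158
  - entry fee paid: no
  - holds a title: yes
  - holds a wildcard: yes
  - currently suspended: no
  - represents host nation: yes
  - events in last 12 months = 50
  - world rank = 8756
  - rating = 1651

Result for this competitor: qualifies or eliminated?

Eliminated

Atomic conditions:
  represents host nation: yes → true
  seeding points ≥ 80: 1158 ≥ 80 is true
  rating = 2696: 1651 == 2696 is false
  career wins = 322: 371 == 322 is false
  NOT currently suspended: no → true
  federation ∈ {FIDE-A, JUN, NAT}: JUN is in the set → true
  events in last 12 months between 8 and 10: 50 in [8, 10] is false
  holds a title: yes → true
  holds a wildcard: yes → true
  age ≥ 53 years: 18 ≥ 53 is false
  entry fee paid: no → false
  currently suspended: no → false
  world rank < 4043: 8756 < 4043 is false
  world rank ≥ 6100: 8756 ≥ 6100 is true
  events in last 12 months = 23: 50 == 23 is false
Combine:
[1.1.1] true AND true = true
[1.1.2] exactly-one(false, false) = false
[1.1] true → false = false
[1.2.1] true AND true = true
[1.2.2.2.1] true AND true = true
[1.2.2.2] NOT true = false
[1.2.2] false AND false = false
[1.2] true OR false = true
[1] false AND true = false
[2.1.1.1.2] false OR true = true
[2.1.1.1] false AND true = false
[2.1.1] NOT false = true
[2.1] NOT true = false
[2.2.2] false AND true = false
[2.2] false AND false = false
[2.3.1.2] true AND false = false
[2.3.1] true OR false = true
[2.3] NOT true = false
[2] false AND false AND false = false
[root] false OR false = false
Overall: false → eliminated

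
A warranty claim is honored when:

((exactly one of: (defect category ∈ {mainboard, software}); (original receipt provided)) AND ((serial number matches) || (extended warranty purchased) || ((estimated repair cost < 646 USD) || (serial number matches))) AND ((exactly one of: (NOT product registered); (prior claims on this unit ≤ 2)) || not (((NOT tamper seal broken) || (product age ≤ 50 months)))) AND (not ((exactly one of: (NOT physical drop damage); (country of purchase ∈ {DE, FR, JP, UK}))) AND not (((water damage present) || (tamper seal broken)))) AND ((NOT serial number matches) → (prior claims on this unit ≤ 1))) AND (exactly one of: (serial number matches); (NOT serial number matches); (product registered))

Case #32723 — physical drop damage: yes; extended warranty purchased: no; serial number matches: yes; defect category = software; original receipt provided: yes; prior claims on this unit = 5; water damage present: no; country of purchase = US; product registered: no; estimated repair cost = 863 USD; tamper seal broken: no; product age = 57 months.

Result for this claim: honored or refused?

Refused

Atomic conditions:
  defect category ∈ {mainboard, software}: software is in the set → true
  original receipt provided: yes → true
  serial number matches: yes → true
  extended warranty purchased: no → false
  estimated repair cost < 646 USD: 863 < 646 is false
  NOT product registered: no → true
  prior claims on this unit ≤ 2: 5 ≤ 2 is false
  NOT tamper seal broken: no → true
  product age ≤ 50 months: 57 ≤ 50 is false
  NOT physical drop damage: yes → false
  country of purchase ∈ {DE, FR, JP, UK}: US is not in the set → false
  water damage present: no → false
  tamper seal broken: no → false
  NOT serial number matches: yes → false
  prior claims on this unit ≤ 1: 5 ≤ 1 is false
  product registered: no → false
Combine:
[1.1] exactly-one(true, true) = false
[1.2.3] false OR true = true
[1.2] true OR false OR true = true
[1.3.1] exactly-one(true, false) = true
[1.3.2.1] true OR false = true
[1.3.2] NOT true = false
[1.3] true OR false = true
[1.4.1.1] exactly-one(false, false) = false
[1.4.1] NOT false = true
[1.4.2.1] false OR false = false
[1.4.2] NOT false = true
[1.4] true AND true = true
[1.5] false → false (antecedent false ⇒ implication holds) = true
[1] false AND true AND true AND true AND true = false
[2] exactly-one(true, false, false) = true
[root] false AND true = false
Overall: false → refused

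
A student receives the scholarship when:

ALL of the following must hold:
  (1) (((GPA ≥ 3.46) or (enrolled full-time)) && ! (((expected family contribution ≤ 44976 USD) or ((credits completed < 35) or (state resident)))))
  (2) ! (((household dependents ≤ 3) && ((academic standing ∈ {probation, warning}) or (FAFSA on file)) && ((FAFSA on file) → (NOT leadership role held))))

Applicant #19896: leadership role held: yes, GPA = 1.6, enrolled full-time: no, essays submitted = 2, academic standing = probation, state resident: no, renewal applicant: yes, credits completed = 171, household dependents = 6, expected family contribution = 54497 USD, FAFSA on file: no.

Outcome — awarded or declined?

Atomic conditions:
  GPA ≥ 3.46: 1.6 ≥ 3.46 is false
  enrolled full-time: no → false
  expected family contribution ≤ 44976 USD: 54497 ≤ 44976 is false
  credits completed < 35: 171 < 35 is false
  state resident: no → false
  household dependents ≤ 3: 6 ≤ 3 is false
  academic standing ∈ {probation, warning}: probation is in the set → true
  FAFSA on file: no → false
  NOT leadership role held: yes → false
Combine:
[1.1] false OR false = false
[1.2.1.2] false OR false = false
[1.2.1] false OR false = false
[1.2] NOT false = true
[1] false AND true = false
[2.1.2] true OR false = true
[2.1.3] false → false (antecedent false ⇒ implication holds) = true
[2.1] false AND true AND true = false
[2] NOT false = true
[root] false AND true = false
Overall: false → declined

Declined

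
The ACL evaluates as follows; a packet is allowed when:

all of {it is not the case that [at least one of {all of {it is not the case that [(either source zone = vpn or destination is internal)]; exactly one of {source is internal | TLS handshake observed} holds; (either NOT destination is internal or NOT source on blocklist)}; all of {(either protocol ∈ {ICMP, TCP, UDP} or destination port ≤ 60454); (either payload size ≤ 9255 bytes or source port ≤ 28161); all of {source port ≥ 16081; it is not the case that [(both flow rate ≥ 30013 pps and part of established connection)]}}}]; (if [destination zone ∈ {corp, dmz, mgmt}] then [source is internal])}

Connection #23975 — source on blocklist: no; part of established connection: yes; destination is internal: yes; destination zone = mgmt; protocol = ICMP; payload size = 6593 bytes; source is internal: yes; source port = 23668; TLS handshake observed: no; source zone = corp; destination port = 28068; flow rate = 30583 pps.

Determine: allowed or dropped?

Allowed

Atomic conditions:
  source zone = vpn: corp == vpn is false
  destination is internal: yes → true
  source is internal: yes → true
  TLS handshake observed: no → false
  NOT destination is internal: yes → false
  NOT source on blocklist: no → true
  protocol ∈ {ICMP, TCP, UDP}: ICMP is in the set → true
  destination port ≤ 60454: 28068 ≤ 60454 is true
  payload size ≤ 9255 bytes: 6593 ≤ 9255 is true
  source port ≤ 28161: 23668 ≤ 28161 is true
  source port ≥ 16081: 23668 ≥ 16081 is true
  flow rate ≥ 30013 pps: 30583 ≥ 30013 is true
  part of established connection: yes → true
  destination zone ∈ {corp, dmz, mgmt}: mgmt is in the set → true
Combine:
[1.1.1.1.1] false OR true = true
[1.1.1.1] NOT true = false
[1.1.1.2] exactly-one(true, false) = true
[1.1.1.3] false OR true = true
[1.1.1] false AND true AND true = false
[1.1.2.1] true OR true = true
[1.1.2.2] true OR true = true
[1.1.2.3.2.1] true AND true = true
[1.1.2.3.2] NOT true = false
[1.1.2.3] true AND false = false
[1.1.2] true AND true AND false = false
[1.1] false OR false = false
[1] NOT false = true
[2] true → true = true
[root] true AND true = true
Overall: true → allowed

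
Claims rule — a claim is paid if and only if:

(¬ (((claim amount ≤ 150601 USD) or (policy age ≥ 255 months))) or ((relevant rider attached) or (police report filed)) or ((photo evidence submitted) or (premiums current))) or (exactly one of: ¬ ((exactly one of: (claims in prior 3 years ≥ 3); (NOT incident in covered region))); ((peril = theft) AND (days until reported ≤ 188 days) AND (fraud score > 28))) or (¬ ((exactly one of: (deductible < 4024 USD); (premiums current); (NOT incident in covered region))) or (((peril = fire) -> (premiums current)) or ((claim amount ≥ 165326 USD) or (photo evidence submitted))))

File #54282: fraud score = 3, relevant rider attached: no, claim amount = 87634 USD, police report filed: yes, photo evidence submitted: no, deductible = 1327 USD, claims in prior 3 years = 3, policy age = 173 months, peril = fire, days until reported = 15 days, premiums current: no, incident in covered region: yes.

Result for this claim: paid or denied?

Paid

Atomic conditions:
  claim amount ≤ 150601 USD: 87634 ≤ 150601 is true
  policy age ≥ 255 months: 173 ≥ 255 is false
  relevant rider attached: no → false
  police report filed: yes → true
  photo evidence submitted: no → false
  premiums current: no → false
  claims in prior 3 years ≥ 3: 3 ≥ 3 is true
  NOT incident in covered region: yes → false
  peril = theft: fire == theft is false
  days until reported ≤ 188 days: 15 ≤ 188 is true
  fraud score > 28: 3 > 28 is false
  deductible < 4024 USD: 1327 < 4024 is true
  peril = fire: fire == fire is true
  claim amount ≥ 165326 USD: 87634 ≥ 165326 is false
Combine:
[1.1.1] true OR false = true
[1.1] NOT true = false
[1.2] false OR true = true
[1.3] false OR false = false
[1] false OR true OR false = true
[2.1.1] exactly-one(true, false) = true
[2.1] NOT true = false
[2.2] false AND true AND false = false
[2] exactly-one(false, false) = false
[3.1.1] exactly-one(true, false, false) = true
[3.1] NOT true = false
[3.2.1] true → false = false
[3.2.2] false OR false = false
[3.2] false OR false = false
[3] false OR false = false
[root] true OR false OR false = true
Overall: true → paid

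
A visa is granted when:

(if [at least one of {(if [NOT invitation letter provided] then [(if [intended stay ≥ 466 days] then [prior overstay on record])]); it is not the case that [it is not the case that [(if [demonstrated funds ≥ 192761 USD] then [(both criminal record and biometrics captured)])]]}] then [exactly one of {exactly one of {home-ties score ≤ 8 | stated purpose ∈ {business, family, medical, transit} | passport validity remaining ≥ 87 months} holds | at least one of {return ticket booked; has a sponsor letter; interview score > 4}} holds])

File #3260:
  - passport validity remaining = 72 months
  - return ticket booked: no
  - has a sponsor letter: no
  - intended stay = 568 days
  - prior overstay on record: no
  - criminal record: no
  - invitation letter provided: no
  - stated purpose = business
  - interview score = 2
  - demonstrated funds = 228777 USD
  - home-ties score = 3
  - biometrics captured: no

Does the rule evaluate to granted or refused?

Granted

Atomic conditions:
  NOT invitation letter provided: no → true
  intended stay ≥ 466 days: 568 ≥ 466 is true
  prior overstay on record: no → false
  demonstrated funds ≥ 192761 USD: 228777 ≥ 192761 is true
  criminal record: no → false
  biometrics captured: no → false
  home-ties score ≤ 8: 3 ≤ 8 is true
  stated purpose ∈ {business, family, medical, transit}: business is in the set → true
  passport validity remaining ≥ 87 months: 72 ≥ 87 is false
  return ticket booked: no → false
  has a sponsor letter: no → false
  interview score > 4: 2 > 4 is false
Combine:
[1.1.2] true → false = false
[1.1] true → false = false
[1.2.1.1.2] false AND false = false
[1.2.1.1] true → false = false
[1.2.1] NOT false = true
[1.2] NOT true = false
[1] false OR false = false
[2.1] exactly-one(true, true, false) = false
[2.2] false OR false OR false = false
[2] exactly-one(false, false) = false
[root] false → false (antecedent false ⇒ implication holds) = true
Overall: true → granted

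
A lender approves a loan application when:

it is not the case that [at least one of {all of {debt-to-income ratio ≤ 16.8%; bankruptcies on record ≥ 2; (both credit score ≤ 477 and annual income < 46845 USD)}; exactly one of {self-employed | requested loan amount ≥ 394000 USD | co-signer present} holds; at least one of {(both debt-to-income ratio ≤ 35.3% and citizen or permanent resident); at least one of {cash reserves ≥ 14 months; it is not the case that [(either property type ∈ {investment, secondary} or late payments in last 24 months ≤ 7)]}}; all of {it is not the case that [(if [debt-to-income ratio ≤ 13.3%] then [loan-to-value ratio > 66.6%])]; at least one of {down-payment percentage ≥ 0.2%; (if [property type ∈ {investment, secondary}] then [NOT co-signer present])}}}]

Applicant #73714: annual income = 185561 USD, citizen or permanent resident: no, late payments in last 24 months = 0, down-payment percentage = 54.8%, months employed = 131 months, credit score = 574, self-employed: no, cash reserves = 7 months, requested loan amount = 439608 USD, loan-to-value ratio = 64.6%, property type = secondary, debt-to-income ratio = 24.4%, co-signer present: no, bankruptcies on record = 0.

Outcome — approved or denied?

Denied

Atomic conditions:
  debt-to-income ratio ≤ 16.8%: 24.4 ≤ 16.8 is false
  bankruptcies on record ≥ 2: 0 ≥ 2 is false
  credit score ≤ 477: 574 ≤ 477 is false
  annual income < 46845 USD: 185561 < 46845 is false
  self-employed: no → false
  requested loan amount ≥ 394000 USD: 439608 ≥ 394000 is true
  co-signer present: no → false
  debt-to-income ratio ≤ 35.3%: 24.4 ≤ 35.3 is true
  citizen or permanent resident: no → false
  cash reserves ≥ 14 months: 7 ≥ 14 is false
  property type ∈ {investment, secondary}: secondary is in the set → true
  late payments in last 24 months ≤ 7: 0 ≤ 7 is true
  debt-to-income ratio ≤ 13.3%: 24.4 ≤ 13.3 is false
  loan-to-value ratio > 66.6%: 64.6 > 66.6 is false
  down-payment percentage ≥ 0.2%: 54.8 ≥ 0.2 is true
  NOT co-signer present: no → true
Combine:
[1.1.3] false AND false = false
[1.1] false AND false AND false = false
[1.2] exactly-one(false, true, false) = true
[1.3.1] true AND false = false
[1.3.2.2.1] true OR true = true
[1.3.2.2] NOT true = false
[1.3.2] false OR false = false
[1.3] false OR false = false
[1.4.1.1] false → false (antecedent false ⇒ implication holds) = true
[1.4.1] NOT true = false
[1.4.2.2] true → true = true
[1.4.2] true OR true = true
[1.4] false AND true = false
[1] false OR true OR false OR false = true
[root] NOT true = false
Overall: false → denied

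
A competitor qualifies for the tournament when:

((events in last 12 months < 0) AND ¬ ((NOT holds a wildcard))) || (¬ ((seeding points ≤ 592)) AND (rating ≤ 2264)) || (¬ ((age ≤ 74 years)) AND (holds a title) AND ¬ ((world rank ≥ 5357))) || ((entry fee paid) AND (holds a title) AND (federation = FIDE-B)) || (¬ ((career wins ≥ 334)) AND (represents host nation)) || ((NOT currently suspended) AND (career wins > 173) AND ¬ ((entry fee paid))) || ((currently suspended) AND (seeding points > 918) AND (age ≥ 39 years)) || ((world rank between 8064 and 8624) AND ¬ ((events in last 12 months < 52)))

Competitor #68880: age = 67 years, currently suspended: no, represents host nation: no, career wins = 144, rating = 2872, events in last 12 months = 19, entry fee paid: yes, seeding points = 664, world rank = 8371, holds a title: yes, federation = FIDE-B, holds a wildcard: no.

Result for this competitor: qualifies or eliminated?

Qualifies

Atomic conditions:
  events in last 12 months < 0: 19 < 0 is false
  NOT holds a wildcard: no → true
  seeding points ≤ 592: 664 ≤ 592 is false
  rating ≤ 2264: 2872 ≤ 2264 is false
  age ≤ 74 years: 67 ≤ 74 is true
  holds a title: yes → true
  world rank ≥ 5357: 8371 ≥ 5357 is true
  entry fee paid: yes → true
  federation = FIDE-B: FIDE-B == FIDE-B is true
  career wins ≥ 334: 144 ≥ 334 is false
  represents host nation: no → false
  NOT currently suspended: no → true
  career wins > 173: 144 > 173 is false
  currently suspended: no → false
  seeding points > 918: 664 > 918 is false
  age ≥ 39 years: 67 ≥ 39 is true
  world rank between 8064 and 8624: 8371 in [8064, 8624] is true
  events in last 12 months < 52: 19 < 52 is true
Combine:
[1.2] NOT true = false
[1] false AND false = false
[2.1] NOT false = true
[2] true AND false = false
[3.1] NOT true = false
[3.3] NOT true = false
[3] false AND true AND false = false
[4] true AND true AND true = true
[5.1] NOT false = true
[5] true AND false = false
[6.3] NOT true = false
[6] true AND false AND false = false
[7] false AND false AND true = false
[8.2] NOT true = false
[8] true AND false = false
[root] false OR false OR false OR true OR false OR false OR false OR false = true
Overall: true → qualifies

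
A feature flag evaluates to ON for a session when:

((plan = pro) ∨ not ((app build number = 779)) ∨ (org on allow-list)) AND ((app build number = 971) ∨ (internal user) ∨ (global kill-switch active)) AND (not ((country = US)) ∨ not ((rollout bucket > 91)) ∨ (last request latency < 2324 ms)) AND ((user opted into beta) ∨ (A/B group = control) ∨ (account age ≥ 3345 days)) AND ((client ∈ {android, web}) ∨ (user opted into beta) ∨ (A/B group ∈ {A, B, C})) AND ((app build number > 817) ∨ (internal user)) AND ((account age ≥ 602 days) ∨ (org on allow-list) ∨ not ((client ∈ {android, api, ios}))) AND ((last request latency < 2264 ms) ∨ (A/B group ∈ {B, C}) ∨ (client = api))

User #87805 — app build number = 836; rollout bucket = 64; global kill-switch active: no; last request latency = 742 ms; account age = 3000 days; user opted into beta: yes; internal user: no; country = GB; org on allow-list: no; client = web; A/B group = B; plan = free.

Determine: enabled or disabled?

Disabled

Atomic conditions:
  plan = pro: free == pro is false
  app build number = 779: 836 == 779 is false
  org on allow-list: no → false
  app build number = 971: 836 == 971 is false
  internal user: no → false
  global kill-switch active: no → false
  country = US: GB == US is false
  rollout bucket > 91: 64 > 91 is false
  last request latency < 2324 ms: 742 < 2324 is true
  user opted into beta: yes → true
  A/B group = control: B == control is false
  account age ≥ 3345 days: 3000 ≥ 3345 is false
  client ∈ {android, web}: web is in the set → true
  A/B group ∈ {A, B, C}: B is in the set → true
  app build number > 817: 836 > 817 is true
  account age ≥ 602 days: 3000 ≥ 602 is true
  client ∈ {android, api, ios}: web is not in the set → false
  last request latency < 2264 ms: 742 < 2264 is true
  A/B group ∈ {B, C}: B is in the set → true
  client = api: web == api is false
Combine:
[1.2] NOT false = true
[1] false OR true OR false = true
[2] false OR false OR false = false
[3.1] NOT false = true
[3.2] NOT false = true
[3] true OR true OR true = true
[4] true OR false OR false = true
[5] true OR true OR true = true
[6] true OR false = true
[7.3] NOT false = true
[7] true OR false OR true = true
[8] true OR true OR false = true
[root] true AND false AND true AND true AND true AND true AND true AND true = false
Overall: false → disabled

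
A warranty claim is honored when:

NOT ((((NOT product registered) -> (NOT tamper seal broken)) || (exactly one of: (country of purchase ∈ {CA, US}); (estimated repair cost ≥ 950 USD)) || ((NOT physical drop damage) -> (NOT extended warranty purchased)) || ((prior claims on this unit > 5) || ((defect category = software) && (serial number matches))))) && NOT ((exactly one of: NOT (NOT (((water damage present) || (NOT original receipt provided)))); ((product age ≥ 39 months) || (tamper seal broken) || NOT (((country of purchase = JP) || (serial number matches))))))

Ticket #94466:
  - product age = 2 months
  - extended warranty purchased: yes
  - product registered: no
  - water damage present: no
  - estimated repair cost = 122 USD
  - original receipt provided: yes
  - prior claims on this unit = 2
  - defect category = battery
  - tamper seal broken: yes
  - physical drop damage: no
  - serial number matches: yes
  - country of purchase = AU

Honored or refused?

Atomic conditions:
  NOT product registered: no → true
  NOT tamper seal broken: yes → false
  country of purchase ∈ {CA, US}: AU is not in the set → false
  estimated repair cost ≥ 950 USD: 122 ≥ 950 is false
  NOT physical drop damage: no → true
  NOT extended warranty purchased: yes → false
  prior claims on this unit > 5: 2 > 5 is false
  defect category = software: battery == software is false
  serial number matches: yes → true
  water damage present: no → false
  NOT original receipt provided: yes → false
  product age ≥ 39 months: 2 ≥ 39 is false
  tamper seal broken: yes → true
  country of purchase = JP: AU == JP is false
Combine:
[1.1.1] true → false = false
[1.1.2] exactly-one(false, false) = false
[1.1.3] true → false = false
[1.1.4.2] false AND true = false
[1.1.4] false OR false = false
[1.1] false OR false OR false OR false = false
[1] NOT false = true
[2.1.1.1.1] false OR false = false
[2.1.1.1] NOT false = true
[2.1.1] NOT true = false
[2.1.2.3.1] false OR true = true
[2.1.2.3] NOT true = false
[2.1.2] false OR true OR false = true
[2.1] exactly-one(false, true) = true
[2] NOT true = false
[root] true AND false = false
Overall: false → refused

Refused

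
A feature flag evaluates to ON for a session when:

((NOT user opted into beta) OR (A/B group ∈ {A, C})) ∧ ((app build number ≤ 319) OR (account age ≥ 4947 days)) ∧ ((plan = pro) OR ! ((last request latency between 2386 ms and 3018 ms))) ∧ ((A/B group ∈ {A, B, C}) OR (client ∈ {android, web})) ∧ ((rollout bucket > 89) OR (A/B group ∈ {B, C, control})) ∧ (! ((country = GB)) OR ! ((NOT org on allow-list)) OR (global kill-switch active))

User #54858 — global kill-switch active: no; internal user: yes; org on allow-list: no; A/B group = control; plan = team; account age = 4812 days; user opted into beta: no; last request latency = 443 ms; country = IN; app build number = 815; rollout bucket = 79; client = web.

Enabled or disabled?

Disabled

Atomic conditions:
  NOT user opted into beta: no → true
  A/B group ∈ {A, C}: control is not in the set → false
  app build number ≤ 319: 815 ≤ 319 is false
  account age ≥ 4947 days: 4812 ≥ 4947 is false
  plan = pro: team == pro is false
  last request latency between 2386 ms and 3018 ms: 443 in [2386, 3018] is false
  A/B group ∈ {A, B, C}: control is not in the set → false
  client ∈ {android, web}: web is in the set → true
  rollout bucket > 89: 79 > 89 is false
  A/B group ∈ {B, C, control}: control is in the set → true
  country = GB: IN == GB is false
  NOT org on allow-list: no → true
  global kill-switch active: no → false
Combine:
[1] true OR false = true
[2] false OR false = false
[3.2] NOT false = true
[3] false OR true = true
[4] false OR true = true
[5] false OR true = true
[6.1] NOT false = true
[6.2] NOT true = false
[6] true OR false OR false = true
[root] true AND false AND true AND true AND true AND true = false
Overall: false → disabled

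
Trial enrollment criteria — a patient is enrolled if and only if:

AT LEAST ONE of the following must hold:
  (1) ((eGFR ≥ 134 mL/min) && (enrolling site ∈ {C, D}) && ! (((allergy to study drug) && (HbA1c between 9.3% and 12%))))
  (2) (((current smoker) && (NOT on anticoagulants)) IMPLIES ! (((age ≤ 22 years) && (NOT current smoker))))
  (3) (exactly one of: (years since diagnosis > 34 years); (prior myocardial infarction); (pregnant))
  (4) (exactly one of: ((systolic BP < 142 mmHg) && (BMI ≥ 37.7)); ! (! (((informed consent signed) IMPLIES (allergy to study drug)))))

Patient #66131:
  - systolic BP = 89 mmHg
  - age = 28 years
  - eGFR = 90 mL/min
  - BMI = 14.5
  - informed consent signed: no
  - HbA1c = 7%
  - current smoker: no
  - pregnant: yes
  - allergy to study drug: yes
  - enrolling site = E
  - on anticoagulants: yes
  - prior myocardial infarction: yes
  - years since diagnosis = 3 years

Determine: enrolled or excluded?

Enrolled

Atomic conditions:
  eGFR ≥ 134 mL/min: 90 ≥ 134 is false
  enrolling site ∈ {C, D}: E is not in the set → false
  allergy to study drug: yes → true
  HbA1c between 9.3% and 12%: 7 in [9.3, 12] is false
  current smoker: no → false
  NOT on anticoagulants: yes → false
  age ≤ 22 years: 28 ≤ 22 is false
  NOT current smoker: no → true
  years since diagnosis > 34 years: 3 > 34 is false
  prior myocardial infarction: yes → true
  pregnant: yes → true
  systolic BP < 142 mmHg: 89 < 142 is true
  BMI ≥ 37.7: 14.5 ≥ 37.7 is false
  informed consent signed: no → false
Combine:
[1.3.1] true AND false = false
[1.3] NOT false = true
[1] false AND false AND true = false
[2.1] false AND false = false
[2.2.1] false AND true = false
[2.2] NOT false = true
[2] false → true (antecedent false ⇒ implication holds) = true
[3] exactly-one(false, true, true) = false
[4.1] true AND false = false
[4.2.1.1] false → true (antecedent false ⇒ implication holds) = true
[4.2.1] NOT true = false
[4.2] NOT false = true
[4] exactly-one(false, true) = true
[root] false OR true OR false OR true = true
Overall: true → enrolled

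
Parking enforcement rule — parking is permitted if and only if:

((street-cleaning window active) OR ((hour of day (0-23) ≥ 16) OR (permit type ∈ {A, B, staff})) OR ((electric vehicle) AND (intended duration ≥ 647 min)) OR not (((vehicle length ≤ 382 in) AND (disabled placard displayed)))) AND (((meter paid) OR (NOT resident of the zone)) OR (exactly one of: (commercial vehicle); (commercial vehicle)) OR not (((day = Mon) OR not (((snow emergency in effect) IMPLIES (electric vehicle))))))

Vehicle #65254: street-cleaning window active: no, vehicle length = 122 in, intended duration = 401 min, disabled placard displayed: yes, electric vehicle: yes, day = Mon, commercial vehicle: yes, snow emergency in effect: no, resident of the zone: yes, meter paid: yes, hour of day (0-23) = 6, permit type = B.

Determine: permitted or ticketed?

Permitted

Atomic conditions:
  street-cleaning window active: no → false
  hour of day (0-23) ≥ 16: 6 ≥ 16 is false
  permit type ∈ {A, B, staff}: B is in the set → true
  electric vehicle: yes → true
  intended duration ≥ 647 min: 401 ≥ 647 is false
  vehicle length ≤ 382 in: 122 ≤ 382 is true
  disabled placard displayed: yes → true
  meter paid: yes → true
  NOT resident of the zone: yes → false
  commercial vehicle: yes → true
  day = Mon: Mon == Mon is true
  snow emergency in effect: no → false
Combine:
[1.2] false OR true = true
[1.3] true AND false = false
[1.4.1] true AND true = true
[1.4] NOT true = false
[1] false OR true OR false OR false = true
[2.1] true OR false = true
[2.2] exactly-one(true, true) = false
[2.3.1.2.1] false → true (antecedent false ⇒ implication holds) = true
[2.3.1.2] NOT true = false
[2.3.1] true OR false = true
[2.3] NOT true = false
[2] true OR false OR false = true
[root] true AND true = true
Overall: true → permitted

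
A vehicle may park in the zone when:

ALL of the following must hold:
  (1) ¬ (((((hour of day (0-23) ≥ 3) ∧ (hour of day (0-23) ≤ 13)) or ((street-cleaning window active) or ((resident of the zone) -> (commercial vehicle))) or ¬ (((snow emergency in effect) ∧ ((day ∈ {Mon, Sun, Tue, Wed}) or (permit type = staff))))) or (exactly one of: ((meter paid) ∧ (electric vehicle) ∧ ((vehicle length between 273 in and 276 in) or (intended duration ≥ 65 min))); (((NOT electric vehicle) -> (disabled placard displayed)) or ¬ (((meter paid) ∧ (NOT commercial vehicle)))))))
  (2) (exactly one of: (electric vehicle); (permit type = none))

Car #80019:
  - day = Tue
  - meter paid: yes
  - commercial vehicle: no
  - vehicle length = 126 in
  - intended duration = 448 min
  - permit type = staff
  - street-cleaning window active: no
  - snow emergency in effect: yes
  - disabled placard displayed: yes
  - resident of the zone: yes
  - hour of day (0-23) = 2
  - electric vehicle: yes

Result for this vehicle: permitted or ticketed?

Atomic conditions:
  hour of day (0-23) ≥ 3: 2 ≥ 3 is false
  hour of day (0-23) ≤ 13: 2 ≤ 13 is true
  street-cleaning window active: no → false
  resident of the zone: yes → true
  commercial vehicle: no → false
  snow emergency in effect: yes → true
  day ∈ {Mon, Sun, Tue, Wed}: Tue is in the set → true
  permit type = staff: staff == staff is true
  meter paid: yes → true
  electric vehicle: yes → true
  vehicle length between 273 in and 276 in: 126 in [273, 276] is false
  intended duration ≥ 65 min: 448 ≥ 65 is true
  NOT electric vehicle: yes → false
  disabled placard displayed: yes → true
  NOT commercial vehicle: no → true
  permit type = none: staff == none is false
Combine:
[1.1.1.1] false AND true = false
[1.1.1.2.2] true → false = false
[1.1.1.2] false OR false = false
[1.1.1.3.1.2] true OR true = true
[1.1.1.3.1] true AND true = true
[1.1.1.3] NOT true = false
[1.1.1] false OR false OR false = false
[1.1.2.1.3] false OR true = true
[1.1.2.1] true AND true AND true = true
[1.1.2.2.1] false → true (antecedent false ⇒ implication holds) = true
[1.1.2.2.2.1] true AND true = true
[1.1.2.2.2] NOT true = false
[1.1.2.2] true OR false = true
[1.1.2] exactly-one(true, true) = false
[1.1] false OR false = false
[1] NOT false = true
[2] exactly-one(true, false) = true
[root] true AND true = true
Overall: true → permitted

Permitted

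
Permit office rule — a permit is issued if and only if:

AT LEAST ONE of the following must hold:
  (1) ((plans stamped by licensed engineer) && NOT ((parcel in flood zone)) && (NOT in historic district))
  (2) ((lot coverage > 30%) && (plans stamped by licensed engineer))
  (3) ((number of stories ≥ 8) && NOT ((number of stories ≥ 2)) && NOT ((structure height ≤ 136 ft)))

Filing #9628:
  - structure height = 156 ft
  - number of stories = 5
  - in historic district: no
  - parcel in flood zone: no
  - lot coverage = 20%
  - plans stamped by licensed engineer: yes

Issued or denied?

Issued

Atomic conditions:
  plans stamped by licensed engineer: yes → true
  parcel in flood zone: no → false
  NOT in historic district: no → true
  lot coverage > 30%: 20 > 30 is false
  number of stories ≥ 8: 5 ≥ 8 is false
  number of stories ≥ 2: 5 ≥ 2 is true
  structure height ≤ 136 ft: 156 ≤ 136 is false
Combine:
[1.2] NOT false = true
[1] true AND true AND true = true
[2] false AND true = false
[3.2] NOT true = false
[3.3] NOT false = true
[3] false AND false AND true = false
[root] true OR false OR false = true
Overall: true → issued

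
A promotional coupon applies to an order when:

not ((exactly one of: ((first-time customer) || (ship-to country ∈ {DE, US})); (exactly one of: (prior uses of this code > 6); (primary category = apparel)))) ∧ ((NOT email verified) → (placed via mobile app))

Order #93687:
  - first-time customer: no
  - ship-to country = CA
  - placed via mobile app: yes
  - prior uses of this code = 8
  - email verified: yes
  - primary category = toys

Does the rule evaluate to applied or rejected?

Rejected

Atomic conditions:
  first-time customer: no → false
  ship-to country ∈ {DE, US}: CA is not in the set → false
  prior uses of this code > 6: 8 > 6 is true
  primary category = apparel: toys == apparel is false
  NOT email verified: yes → false
  placed via mobile app: yes → true
Combine:
[1.1.1] false OR false = false
[1.1.2] exactly-one(true, false) = true
[1.1] exactly-one(false, true) = true
[1] NOT true = false
[2] false → true (antecedent false ⇒ implication holds) = true
[root] false AND true = false
Overall: false → rejected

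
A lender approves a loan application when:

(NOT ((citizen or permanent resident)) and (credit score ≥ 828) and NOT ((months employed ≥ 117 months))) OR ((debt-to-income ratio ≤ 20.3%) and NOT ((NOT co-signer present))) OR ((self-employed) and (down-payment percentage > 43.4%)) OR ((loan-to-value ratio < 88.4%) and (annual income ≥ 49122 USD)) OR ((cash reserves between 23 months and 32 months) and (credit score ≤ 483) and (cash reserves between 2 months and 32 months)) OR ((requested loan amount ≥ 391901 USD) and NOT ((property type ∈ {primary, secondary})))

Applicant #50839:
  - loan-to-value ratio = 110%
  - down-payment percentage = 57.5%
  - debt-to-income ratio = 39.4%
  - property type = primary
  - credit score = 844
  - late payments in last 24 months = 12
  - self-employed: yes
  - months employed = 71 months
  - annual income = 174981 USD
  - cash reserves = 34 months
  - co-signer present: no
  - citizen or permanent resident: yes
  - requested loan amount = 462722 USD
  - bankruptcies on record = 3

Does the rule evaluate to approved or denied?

Approved

Atomic conditions:
  citizen or permanent resident: yes → true
  credit score ≥ 828: 844 ≥ 828 is true
  months employed ≥ 117 months: 71 ≥ 117 is false
  debt-to-income ratio ≤ 20.3%: 39.4 ≤ 20.3 is false
  NOT co-signer present: no → true
  self-employed: yes → true
  down-payment percentage > 43.4%: 57.5 > 43.4 is true
  loan-to-value ratio < 88.4%: 110 < 88.4 is false
  annual income ≥ 49122 USD: 174981 ≥ 49122 is true
  cash reserves between 23 months and 32 months: 34 in [23, 32] is false
  credit score ≤ 483: 844 ≤ 483 is false
  cash reserves between 2 months and 32 months: 34 in [2, 32] is false
  requested loan amount ≥ 391901 USD: 462722 ≥ 391901 is true
  property type ∈ {primary, secondary}: primary is in the set → true
Combine:
[1.1] NOT true = false
[1.3] NOT false = true
[1] false AND true AND true = false
[2.2] NOT true = false
[2] false AND false = false
[3] true AND true = true
[4] false AND true = false
[5] false AND false AND false = false
[6.2] NOT true = false
[6] true AND false = false
[root] false OR false OR true OR false OR false OR false = true
Overall: true → approved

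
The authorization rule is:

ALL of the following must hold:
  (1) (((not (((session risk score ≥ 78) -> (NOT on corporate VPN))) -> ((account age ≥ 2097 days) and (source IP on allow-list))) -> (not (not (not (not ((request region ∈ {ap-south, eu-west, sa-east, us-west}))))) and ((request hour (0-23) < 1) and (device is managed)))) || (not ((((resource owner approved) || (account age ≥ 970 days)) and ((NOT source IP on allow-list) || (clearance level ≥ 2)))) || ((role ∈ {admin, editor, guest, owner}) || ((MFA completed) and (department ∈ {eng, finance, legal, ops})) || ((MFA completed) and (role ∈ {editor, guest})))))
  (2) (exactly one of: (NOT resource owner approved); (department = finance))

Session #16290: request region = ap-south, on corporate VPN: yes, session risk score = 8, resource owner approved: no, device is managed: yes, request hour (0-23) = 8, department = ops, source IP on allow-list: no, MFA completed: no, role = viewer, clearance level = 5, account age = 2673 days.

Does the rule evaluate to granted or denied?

Atomic conditions:
  session risk score ≥ 78: 8 ≥ 78 is false
  NOT on corporate VPN: yes → false
  account age ≥ 2097 days: 2673 ≥ 2097 is true
  source IP on allow-list: no → false
  request region ∈ {ap-south, eu-west, sa-east, us-west}: ap-south is in the set → true
  request hour (0-23) < 1: 8 < 1 is false
  device is managed: yes → true
  resource owner approved: no → false
  account age ≥ 970 days: 2673 ≥ 970 is true
  NOT source IP on allow-list: no → true
  clearance level ≥ 2: 5 ≥ 2 is true
  role ∈ {admin, editor, guest, owner}: viewer is not in the set → false
  MFA completed: no → false
  department ∈ {eng, finance, legal, ops}: ops is in the set → true
  role ∈ {editor, guest}: viewer is not in the set → false
  NOT resource owner approved: no → true
  department = finance: ops == finance is false
Combine:
[1.1.1.1.1] false → false (antecedent false ⇒ implication holds) = true
[1.1.1.1] NOT true = false
[1.1.1.2] true AND false = false
[1.1.1] false → false (antecedent false ⇒ implication holds) = true
[1.1.2.1.1.1.1] NOT true = false
[1.1.2.1.1.1] NOT false = true
[1.1.2.1.1] NOT true = false
[1.1.2.1] NOT false = true
[1.1.2.2] false AND true = false
[1.1.2] true AND false = false
[1.1] true → false = false
[1.2.1.1.1] false OR true = true
[1.2.1.1.2] true OR true = true
[1.2.1.1] true AND true = true
[1.2.1] NOT true = false
[1.2.2.2] false AND true = false
[1.2.2.3] false AND false = false
[1.2.2] false OR false OR false = false
[1.2] false OR false = false
[1] false OR false = false
[2] exactly-one(true, false) = true
[root] false AND true = false
Overall: false → denied

Denied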